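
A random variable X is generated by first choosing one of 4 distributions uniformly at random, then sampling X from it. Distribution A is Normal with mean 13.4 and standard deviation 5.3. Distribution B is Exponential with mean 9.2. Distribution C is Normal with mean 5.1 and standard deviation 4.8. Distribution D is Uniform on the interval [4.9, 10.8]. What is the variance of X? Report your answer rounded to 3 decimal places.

Per component, A: μ=13.4, E[X²]=207.65; B: μ=9.2, E[X²]=169.28; C: μ=5.1, E[X²]=49.05; D: μ=7.85, E[X²]=64.5233.
E[X] = 0.25·13.4 + 0.25·9.2 + 0.25·5.1 + 0.25·7.85 = 8.8875.
E[X²] = 0.25·207.65 + 0.25·169.28 + 0.25·49.05 + 0.25·64.5233 = 122.626.
Var(X) = E[X²] − (E[X])² = 122.626 − 78.9877 = 43.6382.

43.638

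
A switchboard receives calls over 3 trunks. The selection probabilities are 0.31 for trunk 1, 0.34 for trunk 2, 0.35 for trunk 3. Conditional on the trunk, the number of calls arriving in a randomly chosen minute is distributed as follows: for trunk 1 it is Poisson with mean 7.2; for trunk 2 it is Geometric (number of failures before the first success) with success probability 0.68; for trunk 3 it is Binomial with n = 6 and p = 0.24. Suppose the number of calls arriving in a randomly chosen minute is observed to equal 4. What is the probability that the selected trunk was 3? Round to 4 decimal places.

0.2620

Likelihoods P(X=4 | ·): 1: 0.0835985; 2: 0.00713032; 3: 0.0287451.
Posterior ∝ prior × likelihood. Numerator for 3: 0.35·0.0287451 = 0.0100608.
Normalizing constant: 0.31·0.0835985 + 0.34·0.00713032 + 0.35·0.0287451 = 0.0384006.
P(3 | observation) = 0.0100608 / 0.0384006 = 0.261995.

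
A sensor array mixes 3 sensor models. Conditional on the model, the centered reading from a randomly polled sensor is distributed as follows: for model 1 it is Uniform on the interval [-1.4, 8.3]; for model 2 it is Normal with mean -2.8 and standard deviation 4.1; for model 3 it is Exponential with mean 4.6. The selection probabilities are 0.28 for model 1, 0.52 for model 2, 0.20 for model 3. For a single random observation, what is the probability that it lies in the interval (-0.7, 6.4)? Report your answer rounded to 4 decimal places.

0.5070

Conditional on each model, P(-0.7 < X < 6.4): 1: 0.731959; 2: 0.291838; 3: 0.751249.
By total probability, P(-0.7 < X < 6.4) = 0.28·0.731959 + 0.52·0.291838 + 0.2·0.751249 = 0.506954.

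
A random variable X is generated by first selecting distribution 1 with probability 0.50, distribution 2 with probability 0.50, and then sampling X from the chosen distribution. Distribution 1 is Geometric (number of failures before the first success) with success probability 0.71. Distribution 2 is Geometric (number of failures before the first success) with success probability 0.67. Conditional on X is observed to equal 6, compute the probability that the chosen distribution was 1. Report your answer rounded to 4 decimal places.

Likelihoods P(X=6 | ·): 1: 0.000422325; 2: 0.000865284.
Posterior ∝ prior × likelihood. Numerator for 1: 0.5·0.000422325 = 0.000211162.
Normalizing constant: 0.5·0.000422325 + 0.5·0.000865284 = 0.000643804.
P(1 | observation) = 0.000211162 / 0.000643804 = 0.327992.

0.3280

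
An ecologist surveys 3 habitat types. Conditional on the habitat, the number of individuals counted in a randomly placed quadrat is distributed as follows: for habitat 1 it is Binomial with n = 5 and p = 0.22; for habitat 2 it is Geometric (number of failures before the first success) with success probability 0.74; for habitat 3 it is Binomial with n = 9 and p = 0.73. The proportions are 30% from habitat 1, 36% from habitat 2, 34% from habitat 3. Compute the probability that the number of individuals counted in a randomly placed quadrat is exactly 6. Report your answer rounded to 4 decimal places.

0.0852

Conditional on each habitat, P(X = 6): 1: 0; 2: 0.000228598; 3: 0.250212.
By total probability, P(X = 6) = 0.3·0 + 0.36·0.000228598 + 0.34·0.250212 = 0.0851543.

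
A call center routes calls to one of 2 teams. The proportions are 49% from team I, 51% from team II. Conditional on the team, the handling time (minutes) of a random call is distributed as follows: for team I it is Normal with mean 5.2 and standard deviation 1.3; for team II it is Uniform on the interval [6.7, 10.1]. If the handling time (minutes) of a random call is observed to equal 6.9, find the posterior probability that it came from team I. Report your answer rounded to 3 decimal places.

0.299

Likelihoods f(6.9 | ·): I: 0.130506; II: 0.294118.
Posterior ∝ prior × likelihood. Numerator for I: 0.49·0.130506 = 0.0639482.
Normalizing constant: 0.49·0.130506 + 0.51·0.294118 = 0.213948.
P(I | observation) = 0.0639482 / 0.213948 = 0.298896.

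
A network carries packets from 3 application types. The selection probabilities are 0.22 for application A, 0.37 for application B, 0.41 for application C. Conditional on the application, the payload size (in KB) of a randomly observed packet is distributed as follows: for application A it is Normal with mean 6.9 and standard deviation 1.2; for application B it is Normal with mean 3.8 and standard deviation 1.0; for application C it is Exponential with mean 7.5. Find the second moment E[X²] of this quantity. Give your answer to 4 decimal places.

For each component E[X²] = Var + (mean)², giving A: 49.05; B: 15.44; C: 112.5.
Overall E[X²] = 0.22·49.05 + 0.37·15.44 + 0.41·112.5 = 62.6288.

62.6288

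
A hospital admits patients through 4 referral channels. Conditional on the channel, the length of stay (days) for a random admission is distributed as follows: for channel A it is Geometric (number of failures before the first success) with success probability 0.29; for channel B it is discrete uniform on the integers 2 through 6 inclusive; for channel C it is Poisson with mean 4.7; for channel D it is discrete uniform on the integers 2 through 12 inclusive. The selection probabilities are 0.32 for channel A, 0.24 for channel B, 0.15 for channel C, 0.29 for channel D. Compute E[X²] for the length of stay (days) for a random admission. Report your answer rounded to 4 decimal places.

For each component E[X²] = Var + (mean)², giving A: 14.4364; B: 18; C: 26.79; D: 59.
Overall E[X²] = 0.32·14.4364 + 0.24·18 + 0.15·26.79 + 0.29·59 = 30.0681.

30.0681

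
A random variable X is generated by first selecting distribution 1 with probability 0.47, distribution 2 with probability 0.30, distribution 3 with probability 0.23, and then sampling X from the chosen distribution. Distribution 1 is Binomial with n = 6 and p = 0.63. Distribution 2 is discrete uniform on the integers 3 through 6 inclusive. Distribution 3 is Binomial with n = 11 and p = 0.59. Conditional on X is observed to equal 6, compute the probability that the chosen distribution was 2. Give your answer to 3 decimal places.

0.480

Likelihoods P(X=6 | ·): 1: 0.0625235; 2: 0.25; 3: 0.225774.
Posterior ∝ prior × likelihood. Numerator for 2: 0.3·0.25 = 0.075.
Normalizing constant: 0.47·0.0625235 + 0.3·0.25 + 0.23·0.225774 = 0.156314.
P(2 | observation) = 0.075 / 0.156314 = 0.479803.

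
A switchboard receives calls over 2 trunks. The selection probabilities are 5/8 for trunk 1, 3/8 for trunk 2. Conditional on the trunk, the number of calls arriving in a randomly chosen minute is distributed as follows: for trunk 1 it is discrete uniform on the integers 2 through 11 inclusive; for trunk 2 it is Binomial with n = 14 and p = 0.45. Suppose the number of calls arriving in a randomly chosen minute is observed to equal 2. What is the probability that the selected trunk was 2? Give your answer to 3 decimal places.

0.078

Likelihoods P(X=2 | ·): 1: 0.1; 2: 0.0141195.
Posterior ∝ prior × likelihood. Numerator for 2: 0.375·0.0141195 = 0.0052948.
Normalizing constant: 0.625·0.1 + 0.375·0.0141195 = 0.0677948.
P(2 | observation) = 0.0052948 / 0.0677948 = 0.0781005.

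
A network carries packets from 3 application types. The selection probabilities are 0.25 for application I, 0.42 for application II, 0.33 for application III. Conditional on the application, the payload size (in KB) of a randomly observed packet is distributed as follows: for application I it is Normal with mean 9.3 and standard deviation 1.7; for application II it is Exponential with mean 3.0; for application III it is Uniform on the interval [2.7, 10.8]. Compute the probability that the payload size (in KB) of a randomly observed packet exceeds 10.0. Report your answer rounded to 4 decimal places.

Conditional on each application, P(X > 10.0): I: 0.340256; II: 0.035674; III: 0.0987654.
By total probability, P(X > 10.0) = 0.25·0.340256 + 0.42·0.035674 + 0.33·0.0987654 = 0.13264.

0.1326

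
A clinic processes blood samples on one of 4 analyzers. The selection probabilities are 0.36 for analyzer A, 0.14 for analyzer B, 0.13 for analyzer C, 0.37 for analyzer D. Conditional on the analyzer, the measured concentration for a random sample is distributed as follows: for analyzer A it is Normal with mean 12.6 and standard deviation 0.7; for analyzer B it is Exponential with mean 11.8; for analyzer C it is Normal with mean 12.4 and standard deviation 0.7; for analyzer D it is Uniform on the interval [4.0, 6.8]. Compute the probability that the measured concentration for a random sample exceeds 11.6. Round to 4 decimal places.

Conditional on each analyzer, P(X > 11.6): A: 0.923436; B: 0.374168; C: 0.873451; D: 0.
By total probability, P(X > 11.6) = 0.36·0.923436 + 0.14·0.374168 + 0.13·0.873451 + 0.37·0 = 0.498369.

0.4984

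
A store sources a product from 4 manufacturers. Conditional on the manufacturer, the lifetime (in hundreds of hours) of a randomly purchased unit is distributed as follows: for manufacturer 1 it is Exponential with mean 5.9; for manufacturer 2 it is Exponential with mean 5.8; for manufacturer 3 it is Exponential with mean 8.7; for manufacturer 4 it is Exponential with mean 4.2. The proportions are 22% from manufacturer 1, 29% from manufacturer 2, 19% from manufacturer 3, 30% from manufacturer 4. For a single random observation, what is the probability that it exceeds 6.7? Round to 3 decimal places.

0.311

Conditional on each manufacturer, P(X > 6.7): 1: 0.321232; 2: 0.315003; 3: 0.46296; 4: 0.20286.
By total probability, P(X > 6.7) = 0.22·0.321232 + 0.29·0.315003 + 0.19·0.46296 + 0.3·0.20286 = 0.310842.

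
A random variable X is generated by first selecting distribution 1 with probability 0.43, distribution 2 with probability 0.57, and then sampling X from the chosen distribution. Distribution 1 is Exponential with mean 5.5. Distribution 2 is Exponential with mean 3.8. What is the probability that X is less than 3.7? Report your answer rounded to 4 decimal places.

Conditional on each component, P(X < 3.7): 1: 0.489685; 2: 0.622311.
By total probability, P(X < 3.7) = 0.43·0.489685 + 0.57·0.622311 = 0.565282.

0.5653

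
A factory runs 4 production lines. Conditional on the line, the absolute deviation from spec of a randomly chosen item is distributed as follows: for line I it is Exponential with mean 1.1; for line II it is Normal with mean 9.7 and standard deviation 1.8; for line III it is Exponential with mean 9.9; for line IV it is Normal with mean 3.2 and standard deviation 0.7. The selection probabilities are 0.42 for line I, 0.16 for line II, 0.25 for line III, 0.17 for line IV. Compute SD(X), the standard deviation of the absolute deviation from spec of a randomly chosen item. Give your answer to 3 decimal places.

6.487

Per component, I: μ=1.1, E[X²]=2.42; II: μ=9.7, E[X²]=97.33; III: μ=9.9, E[X²]=196.02; IV: μ=3.2, E[X²]=10.73.
E[X] = 0.42·1.1 + 0.16·9.7 + 0.25·9.9 + 0.17·3.2 = 5.033.
E[X²] = 0.42·2.42 + 0.16·97.33 + 0.25·196.02 + 0.17·10.73 = 67.4183.
Var(X) = E[X²] − (E[X])² = 67.4183 − 25.3311 = 42.0872.
SD(X) = √42.0872 = 6.48747.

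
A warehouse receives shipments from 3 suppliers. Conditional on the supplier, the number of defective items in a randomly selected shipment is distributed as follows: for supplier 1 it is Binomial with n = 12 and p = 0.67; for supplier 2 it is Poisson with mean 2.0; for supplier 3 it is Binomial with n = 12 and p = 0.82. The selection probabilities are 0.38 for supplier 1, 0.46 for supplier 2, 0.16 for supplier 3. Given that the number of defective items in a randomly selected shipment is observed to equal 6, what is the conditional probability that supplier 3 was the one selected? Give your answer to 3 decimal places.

Likelihoods P(X=6 | ·): 1: 0.107945; 2: 0.0120298; 3: 0.00955411.
Posterior ∝ prior × likelihood. Numerator for 3: 0.16·0.00955411 = 0.00152866.
Normalizing constant: 0.38·0.107945 + 0.46·0.0120298 + 0.16·0.00955411 = 0.0480816.
P(3 | observation) = 0.00152866 / 0.0480816 = 0.0317929.

0.032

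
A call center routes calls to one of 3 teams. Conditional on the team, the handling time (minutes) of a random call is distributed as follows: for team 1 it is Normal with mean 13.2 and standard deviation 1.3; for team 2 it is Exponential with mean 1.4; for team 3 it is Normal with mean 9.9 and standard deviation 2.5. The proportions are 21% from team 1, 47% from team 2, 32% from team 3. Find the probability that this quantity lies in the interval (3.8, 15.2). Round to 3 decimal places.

0.540

Conditional on each team, P(3.8 < X < 15.2): 1: 0.938032; 2: 0.066233; 3: 0.975653.
By total probability, P(3.8 < X < 15.2) = 0.21·0.938032 + 0.47·0.066233 + 0.32·0.975653 = 0.540325.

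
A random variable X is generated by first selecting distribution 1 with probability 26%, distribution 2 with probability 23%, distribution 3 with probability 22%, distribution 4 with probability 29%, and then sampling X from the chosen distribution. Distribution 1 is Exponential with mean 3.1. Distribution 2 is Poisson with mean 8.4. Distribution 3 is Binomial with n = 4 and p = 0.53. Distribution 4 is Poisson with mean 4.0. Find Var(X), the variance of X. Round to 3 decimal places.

11.118

Per component, 1: μ=3.1, E[X²]=19.22; 2: μ=8.4, E[X²]=78.96; 3: μ=2.12, E[X²]=5.4908; 4: μ=4, E[X²]=20.
E[X] = 0.26·3.1 + 0.23·8.4 + 0.22·2.12 + 0.29·4 = 4.3644.
E[X²] = 0.26·19.22 + 0.23·78.96 + 0.22·5.4908 + 0.29·20 = 30.166.
Var(X) = E[X²] − (E[X])² = 30.166 − 19.048 = 11.118.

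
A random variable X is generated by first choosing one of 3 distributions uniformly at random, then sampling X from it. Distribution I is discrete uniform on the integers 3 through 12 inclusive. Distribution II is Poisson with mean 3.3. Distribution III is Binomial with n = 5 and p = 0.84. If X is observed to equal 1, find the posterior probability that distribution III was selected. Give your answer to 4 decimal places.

0.0221

Likelihoods P(X=1 | ·): I: 0; II: 0.121714; III: 0.00275251.
Posterior ∝ prior × likelihood. Numerator for III: 0.333333·0.00275251 = 0.000917504.
Normalizing constant: 0.333333·0 + 0.333333·0.121714 + 0.333333·0.00275251 = 0.041489.
P(III | observation) = 0.000917504 / 0.041489 = 0.0221144.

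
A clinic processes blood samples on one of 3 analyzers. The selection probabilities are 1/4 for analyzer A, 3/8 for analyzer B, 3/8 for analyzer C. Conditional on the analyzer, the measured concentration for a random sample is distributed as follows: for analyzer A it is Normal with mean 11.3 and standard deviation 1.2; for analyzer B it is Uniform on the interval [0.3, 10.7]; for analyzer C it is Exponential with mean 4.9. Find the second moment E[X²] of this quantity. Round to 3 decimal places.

For each component E[X²] = Var + (mean)², giving A: 129.13; B: 39.2633; C: 48.02.
Overall E[X²] = 0.25·129.13 + 0.375·39.2633 + 0.375·48.02 = 65.0138.

65.014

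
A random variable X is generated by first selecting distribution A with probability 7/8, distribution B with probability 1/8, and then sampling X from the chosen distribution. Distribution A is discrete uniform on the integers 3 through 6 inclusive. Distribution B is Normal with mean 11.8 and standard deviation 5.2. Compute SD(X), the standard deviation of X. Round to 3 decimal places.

Per component, A: μ=4.5, E[X²]=21.5; B: μ=11.8, E[X²]=166.28.
E[X] = 0.875·4.5 + 0.125·11.8 = 5.4125.
E[X²] = 0.875·21.5 + 0.125·166.28 = 39.5975.
Var(X) = E[X²] − (E[X])² = 39.5975 − 29.2952 = 10.3023.
SD(X) = √10.3023 = 3.20973.

3.210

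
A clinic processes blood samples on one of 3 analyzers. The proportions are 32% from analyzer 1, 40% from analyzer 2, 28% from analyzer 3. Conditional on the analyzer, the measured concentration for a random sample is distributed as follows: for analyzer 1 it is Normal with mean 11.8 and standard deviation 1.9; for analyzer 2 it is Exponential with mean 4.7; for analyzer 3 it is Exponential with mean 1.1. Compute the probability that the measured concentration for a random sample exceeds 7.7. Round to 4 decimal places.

0.3930

Conditional on each analyzer, P(X > 7.7): 1: 0.984532; 2: 0.194311; 3: 0.000911882.
By total probability, P(X > 7.7) = 0.32·0.984532 + 0.4·0.194311 + 0.28·0.000911882 = 0.39303.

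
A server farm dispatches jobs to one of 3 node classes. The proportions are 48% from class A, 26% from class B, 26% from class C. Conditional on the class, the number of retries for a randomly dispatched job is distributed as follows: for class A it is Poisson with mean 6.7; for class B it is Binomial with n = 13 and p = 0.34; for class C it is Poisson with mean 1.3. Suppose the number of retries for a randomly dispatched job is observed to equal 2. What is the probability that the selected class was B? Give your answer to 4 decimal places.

Likelihoods P(X=2 | ·): A: 0.0276278; B: 0.0933331; C: 0.230289.
Posterior ∝ prior × likelihood. Numerator for B: 0.26·0.0933331 = 0.0242666.
Normalizing constant: 0.48·0.0276278 + 0.26·0.0933331 + 0.26·0.230289 = 0.0974032.
P(B | observation) = 0.0242666 / 0.0974032 = 0.249136.

0.2491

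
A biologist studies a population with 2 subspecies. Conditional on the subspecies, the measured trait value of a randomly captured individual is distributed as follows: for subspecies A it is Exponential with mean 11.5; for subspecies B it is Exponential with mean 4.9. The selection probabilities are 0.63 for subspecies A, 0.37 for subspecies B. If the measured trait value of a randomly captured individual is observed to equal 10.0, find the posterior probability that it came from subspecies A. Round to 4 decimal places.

Likelihoods f(10.0 | ·): A: 0.0364464; B: 0.0265148.
Posterior ∝ prior × likelihood. Numerator for A: 0.63·0.0364464 = 0.0229612.
Normalizing constant: 0.63·0.0364464 + 0.37·0.0265148 = 0.0327717.
P(A | observation) = 0.0229612 / 0.0327717 = 0.700642.

0.7006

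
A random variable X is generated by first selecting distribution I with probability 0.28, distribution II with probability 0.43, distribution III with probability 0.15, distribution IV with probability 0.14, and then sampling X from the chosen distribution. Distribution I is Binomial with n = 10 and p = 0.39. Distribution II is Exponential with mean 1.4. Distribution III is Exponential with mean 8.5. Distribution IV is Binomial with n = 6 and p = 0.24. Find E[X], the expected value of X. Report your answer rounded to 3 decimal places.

Component means — I: 3.9; II: 1.4; III: 8.5; IV: 1.44.
E[X] = 0.28·3.9 + 0.43·1.4 + 0.15·8.5 + 0.14·1.44 = 3.1706.

3.171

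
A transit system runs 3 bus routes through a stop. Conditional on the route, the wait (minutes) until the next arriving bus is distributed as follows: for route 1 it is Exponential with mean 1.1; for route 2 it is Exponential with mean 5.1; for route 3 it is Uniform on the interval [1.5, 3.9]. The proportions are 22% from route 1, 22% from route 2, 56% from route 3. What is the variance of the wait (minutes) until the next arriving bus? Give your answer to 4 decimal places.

Per component, 1: μ=1.1, E[X²]=2.42; 2: μ=5.1, E[X²]=52.02; 3: μ=2.7, E[X²]=7.77.
E[X] = 0.22·1.1 + 0.22·5.1 + 0.56·2.7 = 2.876.
E[X²] = 0.22·2.42 + 0.22·52.02 + 0.56·7.77 = 16.328.
Var(X) = E[X²] − (E[X])² = 16.328 − 8.27138 = 8.05662.

8.0566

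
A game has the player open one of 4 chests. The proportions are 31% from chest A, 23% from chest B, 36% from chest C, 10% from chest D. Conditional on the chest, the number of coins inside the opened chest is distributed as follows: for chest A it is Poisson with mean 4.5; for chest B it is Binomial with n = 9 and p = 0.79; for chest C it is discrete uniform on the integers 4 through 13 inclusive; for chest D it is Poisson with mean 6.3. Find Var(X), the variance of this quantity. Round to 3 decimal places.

8.059

Per component, A: μ=4.5, E[X²]=24.75; B: μ=7.11, E[X²]=52.0452; C: μ=8.5, E[X²]=80.5; D: μ=6.3, E[X²]=45.99.
E[X] = 0.31·4.5 + 0.23·7.11 + 0.36·8.5 + 0.1·6.3 = 6.7203.
E[X²] = 0.31·24.75 + 0.23·52.0452 + 0.36·80.5 + 0.1·45.99 = 53.2219.
Var(X) = E[X²] − (E[X])² = 53.2219 − 45.1624 = 8.05946.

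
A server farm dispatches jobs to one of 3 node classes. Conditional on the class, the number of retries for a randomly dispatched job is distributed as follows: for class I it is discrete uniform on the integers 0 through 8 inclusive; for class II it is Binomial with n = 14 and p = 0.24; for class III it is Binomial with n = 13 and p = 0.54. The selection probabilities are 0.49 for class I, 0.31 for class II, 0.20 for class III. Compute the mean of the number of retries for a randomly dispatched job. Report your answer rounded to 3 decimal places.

4.406

Component means — I: 4; II: 3.36; III: 7.02.
E[X] = 0.49·4 + 0.31·3.36 + 0.2·7.02 = 4.4056.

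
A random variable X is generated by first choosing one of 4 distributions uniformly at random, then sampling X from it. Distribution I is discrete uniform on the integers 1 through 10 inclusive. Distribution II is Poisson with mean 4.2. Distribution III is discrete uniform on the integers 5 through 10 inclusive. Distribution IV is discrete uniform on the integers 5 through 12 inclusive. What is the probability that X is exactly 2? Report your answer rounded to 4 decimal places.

Conditional on each component, P(X = 2): I: 0.1; II: 0.132261; III: 0; IV: 0.
By total probability, P(X = 2) = 0.25·0.1 + 0.25·0.132261 + 0.25·0 + 0.25·0 = 0.0580652.

0.0581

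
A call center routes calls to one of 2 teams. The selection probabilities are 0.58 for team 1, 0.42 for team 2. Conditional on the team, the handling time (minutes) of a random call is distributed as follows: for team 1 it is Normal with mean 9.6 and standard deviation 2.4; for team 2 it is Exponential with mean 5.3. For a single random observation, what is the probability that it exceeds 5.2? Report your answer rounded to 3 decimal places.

Conditional on each team, P(X > 5.2): 1: 0.966623; 2: 0.374886.
By total probability, P(X > 5.2) = 0.58·0.966623 + 0.42·0.374886 = 0.718094.

0.718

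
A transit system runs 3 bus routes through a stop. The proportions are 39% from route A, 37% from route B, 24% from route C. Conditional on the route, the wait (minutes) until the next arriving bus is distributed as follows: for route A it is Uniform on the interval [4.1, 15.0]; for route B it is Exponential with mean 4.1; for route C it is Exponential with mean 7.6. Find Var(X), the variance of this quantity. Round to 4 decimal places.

Per component, A: μ=9.55, E[X²]=101.103; B: μ=4.1, E[X²]=33.62; C: μ=7.6, E[X²]=115.52.
E[X] = 0.39·9.55 + 0.37·4.1 + 0.24·7.6 = 7.0655.
E[X²] = 0.39·101.103 + 0.37·33.62 + 0.24·115.52 = 79.5945.
Var(X) = E[X²] − (E[X])² = 79.5945 − 49.9213 = 29.6732.

29.6732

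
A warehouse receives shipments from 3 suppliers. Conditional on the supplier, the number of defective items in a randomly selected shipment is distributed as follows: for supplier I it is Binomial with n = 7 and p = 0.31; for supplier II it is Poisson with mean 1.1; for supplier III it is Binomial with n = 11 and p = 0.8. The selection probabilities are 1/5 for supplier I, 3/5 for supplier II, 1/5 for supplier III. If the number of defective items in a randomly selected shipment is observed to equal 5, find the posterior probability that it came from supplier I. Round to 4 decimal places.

Likelihoods P(X=5 | ·): I: 0.0286237; II: 0.00446744; III: 0.00968884.
Posterior ∝ prior × likelihood. Numerator for I: 0.2·0.0286237 = 0.00572474.
Normalizing constant: 0.2·0.0286237 + 0.6·0.00446744 + 0.2·0.00968884 = 0.010343.
P(I | observation) = 0.00572474 / 0.010343 = 0.553491.

0.5535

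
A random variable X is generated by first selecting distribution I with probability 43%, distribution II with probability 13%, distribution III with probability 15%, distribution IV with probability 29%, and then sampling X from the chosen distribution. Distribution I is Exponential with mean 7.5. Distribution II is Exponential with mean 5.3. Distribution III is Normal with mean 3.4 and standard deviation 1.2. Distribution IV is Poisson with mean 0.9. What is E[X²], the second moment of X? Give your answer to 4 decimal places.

For each component E[X²] = Var + (mean)², giving I: 112.5; II: 56.18; III: 13; IV: 1.71.
Overall E[X²] = 0.43·112.5 + 0.13·56.18 + 0.15·13 + 0.29·1.71 = 58.1243.

58.1243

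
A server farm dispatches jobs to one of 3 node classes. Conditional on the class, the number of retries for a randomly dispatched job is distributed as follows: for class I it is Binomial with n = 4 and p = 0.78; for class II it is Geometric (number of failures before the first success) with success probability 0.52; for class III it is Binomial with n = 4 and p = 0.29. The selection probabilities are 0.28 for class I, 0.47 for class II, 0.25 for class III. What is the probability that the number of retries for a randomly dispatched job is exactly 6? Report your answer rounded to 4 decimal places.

Conditional on each class, P(X = 6): I: 0; II: 0.00635991; III: 0.
By total probability, P(X = 6) = 0.28·0 + 0.47·0.00635991 + 0.25·0 = 0.00298916.

0.0030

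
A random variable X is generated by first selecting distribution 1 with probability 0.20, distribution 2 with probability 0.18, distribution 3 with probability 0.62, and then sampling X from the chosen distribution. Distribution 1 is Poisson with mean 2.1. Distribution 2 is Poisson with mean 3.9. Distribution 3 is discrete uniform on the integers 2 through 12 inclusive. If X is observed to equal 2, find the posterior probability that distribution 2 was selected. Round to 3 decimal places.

Likelihoods P(X=2 | ·): 1: 0.270016; 2: 0.15394; 3: 0.0909091.
Posterior ∝ prior × likelihood. Numerator for 2: 0.18·0.15394 = 0.0277092.
Normalizing constant: 0.2·0.270016 + 0.18·0.15394 + 0.62·0.0909091 = 0.138076.
P(2 | observation) = 0.0277092 / 0.138076 = 0.20068.

0.201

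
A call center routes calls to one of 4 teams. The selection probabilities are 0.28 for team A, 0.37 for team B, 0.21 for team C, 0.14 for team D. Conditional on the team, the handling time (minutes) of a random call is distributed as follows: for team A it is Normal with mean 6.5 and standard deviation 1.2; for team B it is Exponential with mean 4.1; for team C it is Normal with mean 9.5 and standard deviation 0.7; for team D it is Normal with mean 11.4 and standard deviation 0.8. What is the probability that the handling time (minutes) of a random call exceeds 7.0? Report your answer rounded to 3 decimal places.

0.512

Conditional on each team, P(X > 7.0): A: 0.338461; B: 0.181352; C: 0.999822; D: 1.
By total probability, P(X > 7.0) = 0.28·0.338461 + 0.37·0.181352 + 0.21·0.999822 + 0.14·1 = 0.511832.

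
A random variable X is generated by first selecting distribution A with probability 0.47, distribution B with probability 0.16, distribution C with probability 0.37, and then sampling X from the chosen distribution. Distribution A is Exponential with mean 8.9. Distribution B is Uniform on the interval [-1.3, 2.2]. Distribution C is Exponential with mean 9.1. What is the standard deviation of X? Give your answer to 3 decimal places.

Per component, A: μ=8.9, E[X²]=158.42; B: μ=0.45, E[X²]=1.22333; C: μ=9.1, E[X²]=165.62.
E[X] = 0.47·8.9 + 0.16·0.45 + 0.37·9.1 = 7.622.
E[X²] = 0.47·158.42 + 0.16·1.22333 + 0.37·165.62 = 135.933.
Var(X) = E[X²] − (E[X])² = 135.933 − 58.0949 = 77.8376.
SD(X) = √77.8376 = 8.82256.

8.823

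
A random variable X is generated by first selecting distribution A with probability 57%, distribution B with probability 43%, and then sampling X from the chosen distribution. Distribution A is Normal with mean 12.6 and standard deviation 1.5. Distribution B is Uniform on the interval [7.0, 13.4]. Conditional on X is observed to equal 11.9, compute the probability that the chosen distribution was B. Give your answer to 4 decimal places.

Likelihoods f(11.9 | ·): A: 0.238522; B: 0.15625.
Posterior ∝ prior × likelihood. Numerator for B: 0.43·0.15625 = 0.0671875.
Normalizing constant: 0.57·0.238522 + 0.43·0.15625 = 0.203145.
P(B | observation) = 0.0671875 / 0.203145 = 0.330736.

0.3307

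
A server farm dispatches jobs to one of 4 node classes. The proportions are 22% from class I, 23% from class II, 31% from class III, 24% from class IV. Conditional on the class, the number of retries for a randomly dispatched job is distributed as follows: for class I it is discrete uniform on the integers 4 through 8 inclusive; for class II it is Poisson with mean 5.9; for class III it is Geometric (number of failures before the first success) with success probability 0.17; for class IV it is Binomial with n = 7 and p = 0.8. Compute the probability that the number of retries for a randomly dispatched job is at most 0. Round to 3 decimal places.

0.053

Conditional on each class, P(X ≤ 0): I: 0; II: 0.00273944; III: 0.17; IV: 1.28e-05.
By total probability, P(X ≤ 0) = 0.22·0 + 0.23·0.00273944 + 0.31·0.17 + 0.24·1.28e-05 = 0.0533331.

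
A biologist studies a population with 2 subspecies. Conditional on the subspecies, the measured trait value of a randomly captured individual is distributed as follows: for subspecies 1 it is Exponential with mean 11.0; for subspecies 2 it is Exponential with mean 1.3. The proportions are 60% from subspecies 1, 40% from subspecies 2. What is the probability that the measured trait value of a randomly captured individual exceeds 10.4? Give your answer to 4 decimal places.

Conditional on each subspecies, P(X > 10.4): 1: 0.388503; 2: 0.000335463.
By total probability, P(X > 10.4) = 0.6·0.388503 + 0.4·0.000335463 = 0.233236.

0.2332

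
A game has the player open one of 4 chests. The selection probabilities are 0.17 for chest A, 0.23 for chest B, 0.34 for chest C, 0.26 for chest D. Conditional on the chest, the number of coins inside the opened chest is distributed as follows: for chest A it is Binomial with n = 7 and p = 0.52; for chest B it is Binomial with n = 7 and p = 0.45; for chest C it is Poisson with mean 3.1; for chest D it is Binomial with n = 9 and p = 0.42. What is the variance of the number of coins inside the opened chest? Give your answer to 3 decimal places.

2.411

Per component, A: μ=3.64, E[X²]=14.9968; B: μ=3.15, E[X²]=11.655; C: μ=3.1, E[X²]=12.71; D: μ=3.78, E[X²]=16.4808.
E[X] = 0.17·3.64 + 0.23·3.15 + 0.34·3.1 + 0.26·3.78 = 3.3801.
E[X²] = 0.17·14.9968 + 0.23·11.655 + 0.34·12.71 + 0.26·16.4808 = 13.8365.
Var(X) = E[X²] − (E[X])² = 13.8365 − 11.4251 = 2.41144.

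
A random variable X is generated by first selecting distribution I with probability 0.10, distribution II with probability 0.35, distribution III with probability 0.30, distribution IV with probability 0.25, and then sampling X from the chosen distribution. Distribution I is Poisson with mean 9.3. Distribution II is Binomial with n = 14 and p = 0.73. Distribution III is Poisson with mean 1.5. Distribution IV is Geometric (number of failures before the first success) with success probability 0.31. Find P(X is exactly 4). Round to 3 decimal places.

0.035

Conditional on each component, P(X = 4): I: 0.0284959; II: 0.000585279; III: 0.0470665; IV: 0.0702681.
By total probability, P(X = 4) = 0.1·0.0284959 + 0.35·0.000585279 + 0.3·0.0470665 + 0.25·0.0702681 = 0.0347414.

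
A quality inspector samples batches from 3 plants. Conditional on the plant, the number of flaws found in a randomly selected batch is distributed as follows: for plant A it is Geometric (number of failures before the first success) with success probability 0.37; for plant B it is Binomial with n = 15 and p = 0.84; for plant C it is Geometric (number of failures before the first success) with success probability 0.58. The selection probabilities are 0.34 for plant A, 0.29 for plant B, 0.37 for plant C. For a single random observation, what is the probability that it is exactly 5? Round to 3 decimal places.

Conditional on each plant, P(X = 5): A: 0.0367202; B: 1.38087e-05; C: 0.00758009.
By total probability, P(X = 5) = 0.34·0.0367202 + 0.29·1.38087e-05 + 0.37·0.00758009 = 0.0152935.

0.015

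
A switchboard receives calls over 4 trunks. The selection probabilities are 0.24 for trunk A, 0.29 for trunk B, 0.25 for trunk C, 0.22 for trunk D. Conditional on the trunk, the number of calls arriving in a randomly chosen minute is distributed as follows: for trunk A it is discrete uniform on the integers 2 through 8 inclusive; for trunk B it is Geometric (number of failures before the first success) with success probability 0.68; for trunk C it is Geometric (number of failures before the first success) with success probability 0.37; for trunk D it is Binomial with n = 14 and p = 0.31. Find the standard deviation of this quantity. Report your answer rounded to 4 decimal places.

2.5536

Per component, A: μ=5, E[X²]=29; B: μ=0.470588, E[X²]=0.913495; C: μ=1.7027, E[X²]=7.5011; D: μ=4.34, E[X²]=21.8302.
E[X] = 0.24·5 + 0.29·0.470588 + 0.25·1.7027 + 0.22·4.34 = 2.71695.
E[X²] = 0.24·29 + 0.29·0.913495 + 0.25·7.5011 + 0.22·21.8302 = 13.9028.
Var(X) = E[X²] − (E[X])² = 13.9028 − 7.3818 = 6.52103.
SD(X) = √6.52103 = 2.55363.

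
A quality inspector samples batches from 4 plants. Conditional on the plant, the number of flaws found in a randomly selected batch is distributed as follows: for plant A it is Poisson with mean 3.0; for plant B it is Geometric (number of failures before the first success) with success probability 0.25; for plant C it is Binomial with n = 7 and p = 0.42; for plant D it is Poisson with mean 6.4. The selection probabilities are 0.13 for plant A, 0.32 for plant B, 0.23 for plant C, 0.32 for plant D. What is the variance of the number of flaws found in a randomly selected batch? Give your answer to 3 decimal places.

Per component, A: μ=3, E[X²]=12; B: μ=3, E[X²]=21; C: μ=2.94, E[X²]=10.3488; D: μ=6.4, E[X²]=47.36.
E[X] = 0.13·3 + 0.32·3 + 0.23·2.94 + 0.32·6.4 = 4.0742.
E[X²] = 0.13·12 + 0.32·21 + 0.23·10.3488 + 0.32·47.36 = 25.8154.
Var(X) = E[X²] − (E[X])² = 25.8154 − 16.5991 = 9.21632.

9.216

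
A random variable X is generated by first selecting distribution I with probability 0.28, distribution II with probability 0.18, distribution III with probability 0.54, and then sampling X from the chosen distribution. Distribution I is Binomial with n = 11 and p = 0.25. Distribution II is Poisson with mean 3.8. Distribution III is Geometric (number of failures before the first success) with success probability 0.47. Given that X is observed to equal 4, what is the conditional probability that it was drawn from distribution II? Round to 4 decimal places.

Likelihoods P(X=4 | ·): I: 0.172069; II: 0.194359; III: 0.0370853.
Posterior ∝ prior × likelihood. Numerator for II: 0.18·0.194359 = 0.0349846.
Normalizing constant: 0.28·0.172069 + 0.18·0.194359 + 0.54·0.0370853 = 0.10319.
P(II | observation) = 0.0349846 / 0.10319 = 0.339031.

0.3390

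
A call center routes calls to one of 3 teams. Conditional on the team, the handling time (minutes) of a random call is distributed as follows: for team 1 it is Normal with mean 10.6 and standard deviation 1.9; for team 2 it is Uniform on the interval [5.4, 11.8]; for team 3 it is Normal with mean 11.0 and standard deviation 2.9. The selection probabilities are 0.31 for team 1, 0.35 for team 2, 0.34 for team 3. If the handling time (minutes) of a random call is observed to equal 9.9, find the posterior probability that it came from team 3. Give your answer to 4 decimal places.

0.2737

Likelihoods f(9.9 | ·): 1: 0.196192; 2: 0.15625; 3: 0.128018.
Posterior ∝ prior × likelihood. Numerator for 3: 0.34·0.128018 = 0.043526.
Normalizing constant: 0.31·0.196192 + 0.35·0.15625 + 0.34·0.128018 = 0.159033.
P(3 | observation) = 0.043526 / 0.159033 = 0.273691.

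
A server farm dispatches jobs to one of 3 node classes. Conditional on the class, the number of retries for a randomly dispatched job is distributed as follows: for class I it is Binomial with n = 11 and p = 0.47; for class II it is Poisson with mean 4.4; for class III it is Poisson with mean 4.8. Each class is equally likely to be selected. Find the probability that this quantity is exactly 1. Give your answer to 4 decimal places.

Conditional on each class, P(X = 1): I: 0.00904168; II: 0.0540203; III: 0.0395028.
By total probability, P(X = 1) = 0.333333·0.00904168 + 0.333333·0.0540203 + 0.333333·0.0395028 = 0.0341883.

0.0342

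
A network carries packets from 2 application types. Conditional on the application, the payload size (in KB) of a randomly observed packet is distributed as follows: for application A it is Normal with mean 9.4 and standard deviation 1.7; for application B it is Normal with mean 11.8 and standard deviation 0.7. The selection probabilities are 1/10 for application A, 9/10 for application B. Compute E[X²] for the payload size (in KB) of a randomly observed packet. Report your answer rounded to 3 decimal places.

134.882

For each component E[X²] = Var + (mean)², giving A: 91.25; B: 139.73.
Overall E[X²] = 0.1·91.25 + 0.9·139.73 = 134.882.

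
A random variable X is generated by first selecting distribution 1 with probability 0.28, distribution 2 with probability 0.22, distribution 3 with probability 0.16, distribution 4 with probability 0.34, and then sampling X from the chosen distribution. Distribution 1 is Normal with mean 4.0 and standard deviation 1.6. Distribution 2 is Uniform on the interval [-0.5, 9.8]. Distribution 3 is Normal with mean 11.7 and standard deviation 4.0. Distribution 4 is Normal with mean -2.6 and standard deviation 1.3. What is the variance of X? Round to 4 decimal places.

Per component, 1: μ=4, E[X²]=18.56; 2: μ=4.65, E[X²]=30.4633; 3: μ=11.7, E[X²]=152.89; 4: μ=-2.6, E[X²]=8.45.
E[X] = 0.28·4 + 0.22·4.65 + 0.16·11.7 + 0.34·-2.6 = 3.131.
E[X²] = 0.28·18.56 + 0.22·30.4633 + 0.16·152.89 + 0.34·8.45 = 39.2341.
Var(X) = E[X²] − (E[X])² = 39.2341 − 9.80316 = 29.431.

29.4310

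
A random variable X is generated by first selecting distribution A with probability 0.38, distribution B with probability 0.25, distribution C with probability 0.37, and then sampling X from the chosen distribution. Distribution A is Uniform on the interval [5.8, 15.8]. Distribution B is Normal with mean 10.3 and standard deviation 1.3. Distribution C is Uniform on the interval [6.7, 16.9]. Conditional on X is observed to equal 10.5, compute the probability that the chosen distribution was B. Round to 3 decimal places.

0.505

Likelihoods f(10.5 | ·): A: 0.1; B: 0.303268; C: 0.0980392.
Posterior ∝ prior × likelihood. Numerator for B: 0.25·0.303268 = 0.0758171.
Normalizing constant: 0.38·0.1 + 0.25·0.303268 + 0.37·0.0980392 = 0.150092.
P(B | observation) = 0.0758171 / 0.150092 = 0.505139.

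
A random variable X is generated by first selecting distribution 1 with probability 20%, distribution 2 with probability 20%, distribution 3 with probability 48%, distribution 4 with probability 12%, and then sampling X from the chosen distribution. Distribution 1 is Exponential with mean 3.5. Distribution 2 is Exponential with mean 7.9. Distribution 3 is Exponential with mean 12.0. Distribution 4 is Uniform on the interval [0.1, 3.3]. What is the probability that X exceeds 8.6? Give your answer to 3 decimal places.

0.319

Conditional on each component, P(X > 8.6): 1: 0.0856794; 2: 0.336685; 3: 0.488377; 4: 0.
By total probability, P(X > 8.6) = 0.2·0.0856794 + 0.2·0.336685 + 0.48·0.488377 + 0.12·0 = 0.318894.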